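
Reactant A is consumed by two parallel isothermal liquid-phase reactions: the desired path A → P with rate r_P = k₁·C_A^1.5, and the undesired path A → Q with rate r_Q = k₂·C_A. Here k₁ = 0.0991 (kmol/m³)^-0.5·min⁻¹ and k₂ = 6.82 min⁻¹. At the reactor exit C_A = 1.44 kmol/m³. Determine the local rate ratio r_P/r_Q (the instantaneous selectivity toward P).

0.0174

S_{P/Q} = r_P/r_Q = (k₁·C_A^1.5)/(k₂·C_A) = (k₁/k₂)·C_A^0.5.
= (0.0991×1.440^1.5) / (6.82×1.440) = 0.1712/9.821 = 0.0174.
Since the desired path is higher order in A, keeping C_A high (PFR or concentrated feed) favours P.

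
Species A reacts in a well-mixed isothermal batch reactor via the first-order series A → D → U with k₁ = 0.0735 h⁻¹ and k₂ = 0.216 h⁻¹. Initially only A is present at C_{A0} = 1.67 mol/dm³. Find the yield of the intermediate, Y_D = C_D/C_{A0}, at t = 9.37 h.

The intermediate concentration in a first-order A→B→C sequence is C_D = k₁C_{A0}(e^(−k₁t) − e^(−k₂t))/(k₂−k₁).
e^(−k₁t) = e^(−0.0735×9.37) = e^(−0.6887) = 0.5022; e^(−k₂t) = e^(−2.024) = 0.1321.
C_D = 0.0735×1.67/(0.216−0.0735) × (0.5022−0.1321) = 0.8614×0.3701 = 0.3188 mol/dm³.
Y_D = C_D/C_{A0} = 0.3188/1.67 = 0.191.

0.191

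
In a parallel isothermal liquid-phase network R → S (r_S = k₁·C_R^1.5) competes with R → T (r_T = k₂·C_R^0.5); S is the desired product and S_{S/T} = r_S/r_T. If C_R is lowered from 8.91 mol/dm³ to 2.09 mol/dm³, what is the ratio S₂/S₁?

S_{S/T} = (k₁/k₂)·C_R, so S₂/S₁ = (C_{R,2}/C_{R,1}).
= 2.09/8.91 = 0.235.
Selectivity toward S falls as C_R falls — high-concentration operation is favoured.

0.235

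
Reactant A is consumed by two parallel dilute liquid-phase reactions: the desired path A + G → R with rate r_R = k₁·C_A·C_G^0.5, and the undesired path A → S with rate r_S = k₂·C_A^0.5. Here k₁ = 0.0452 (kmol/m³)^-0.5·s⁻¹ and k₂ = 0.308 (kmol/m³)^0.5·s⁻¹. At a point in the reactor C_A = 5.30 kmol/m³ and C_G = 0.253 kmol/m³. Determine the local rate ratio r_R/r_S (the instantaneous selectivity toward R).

S_{R/S} = r_R/r_S = (k₁·C_A·C_G^0.5)/(k₂·C_A^0.5) = (k₁/k₂)·C_A^0.5·C_G^0.5.
= (0.0452×5.300×0.2530^0.5) / (0.308×5.300^0.5) = 0.1205/0.7091 = 0.170.
Since the desired path is higher order in A, keeping C_A high (PFR or concentrated feed) favours R.

0.170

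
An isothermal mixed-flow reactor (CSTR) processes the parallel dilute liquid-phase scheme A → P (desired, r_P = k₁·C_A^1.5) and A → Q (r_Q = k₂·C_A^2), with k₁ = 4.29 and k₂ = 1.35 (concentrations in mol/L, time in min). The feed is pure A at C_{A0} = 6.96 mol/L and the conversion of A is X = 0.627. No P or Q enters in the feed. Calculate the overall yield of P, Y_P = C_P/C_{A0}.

Exit C_A = C_{A0}(1−X) = 6.96×0.373 = 2.596 mol/L.
Rates in a CSTR are evaluated at the outlet concentration: r_P = 4.29×2.596^1.5 = 17.94, r_Q = 1.35×2.596^2 = 9.099.
Fraction of consumed A going to P: r_P/(r_P+r_Q) = 0.6636.
C_P = 0.6636·C_{A0}·X = 0.6636×6.96×0.627 = 2.90 mol/L; Y_P = C_P/C_{A0} = 0.416.

0.416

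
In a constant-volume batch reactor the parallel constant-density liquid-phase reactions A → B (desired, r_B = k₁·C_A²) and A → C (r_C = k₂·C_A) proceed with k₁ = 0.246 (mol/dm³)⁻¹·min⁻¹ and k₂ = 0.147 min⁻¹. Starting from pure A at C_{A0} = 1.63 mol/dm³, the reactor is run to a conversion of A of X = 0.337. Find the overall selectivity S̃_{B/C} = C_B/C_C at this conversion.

C_A = C_{A0}(1−X) = 1.081 mol/dm³.
Along a PFR/batch, dC_C/dC_A = −r_C/(r_B+r_C) = −k₂/(k₂+k₁·C_A).
Integrating from C_{A0} to C_A: C_C = (0.147/0.246)·ln[(0.147+0.246·1.63)/(0.147+0.246·1.08)] = 0.5976·ln(0.5480/0.4128) = 0.1692 mol/dm³.
Then C_B = (C_{A0}−C_A) − C_C = 0.5493 − 0.1692 = 0.3801 mol/dm³.
S̃_{B/C} = C_B/C_C = 0.3801/0.1692 = 2.25.

2.25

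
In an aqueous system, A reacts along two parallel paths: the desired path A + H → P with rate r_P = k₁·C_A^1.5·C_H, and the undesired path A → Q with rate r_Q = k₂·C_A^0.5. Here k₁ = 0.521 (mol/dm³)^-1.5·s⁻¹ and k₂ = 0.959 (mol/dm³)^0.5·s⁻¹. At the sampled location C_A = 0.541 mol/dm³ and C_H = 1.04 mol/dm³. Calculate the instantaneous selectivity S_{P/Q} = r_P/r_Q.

S_{P/Q} = r_P/r_Q = (k₁·C_A^1.5·C_H)/(k₂·C_A^0.5) = (k₁/k₂)·C_A·C_H.
= (0.521×0.5410^1.5×1.040) / (0.959×0.5410^0.5) = 0.2156/0.7054 = 0.306.

0.306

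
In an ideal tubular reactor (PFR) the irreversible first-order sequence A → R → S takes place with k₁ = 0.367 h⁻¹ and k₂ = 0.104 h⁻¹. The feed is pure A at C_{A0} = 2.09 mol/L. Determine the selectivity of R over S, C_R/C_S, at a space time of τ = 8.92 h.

For first-order series with pure A initially, C_R(τ) = k₁C_{A0}/(k₂−k₁)·(e^(−k₁τ) − e^(−k₂τ)).
e^(−k₁τ) = e^(−0.367×8.92) = e^(−3.274) = 0.03787; e^(−k₂τ) = e^(−0.9277) = 0.3955.
C_R = 0.367×2.09/(0.104−0.367) × (0.03787−0.3955) = (-2.916)×(-0.3576) = 1.043 mol/L.
C_A = C_{A0}e^(−k₁τ) = 0.07914 mol/L, so C_S = C_{A0}−C_A−C_R = 0.9679 mol/L; C_R/C_S = 1.08.

1.08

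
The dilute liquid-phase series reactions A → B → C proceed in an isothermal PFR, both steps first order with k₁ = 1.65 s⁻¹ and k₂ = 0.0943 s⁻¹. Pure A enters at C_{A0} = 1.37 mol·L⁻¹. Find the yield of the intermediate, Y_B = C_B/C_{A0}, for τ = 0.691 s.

0.655

Solving the coupled first-order balances gives C_B(τ) = [k₁/(k₂−k₁)]·C_{A0}·(e^(−k₁τ) − e^(−k₂τ)).
e^(−k₁τ) = e^(−1.65×0.691) = e^(−1.140) = 0.3198; e^(−k₂τ) = e^(−0.06516) = 0.9369.
C_B = 1.65×1.37/(0.0943−1.65) × (0.3198−0.9369) = (-1.453)×(-0.6171) = 0.8967 mol·L⁻¹.
Y_B = C_B/C_{A0} = 0.8967/1.37 = 0.655.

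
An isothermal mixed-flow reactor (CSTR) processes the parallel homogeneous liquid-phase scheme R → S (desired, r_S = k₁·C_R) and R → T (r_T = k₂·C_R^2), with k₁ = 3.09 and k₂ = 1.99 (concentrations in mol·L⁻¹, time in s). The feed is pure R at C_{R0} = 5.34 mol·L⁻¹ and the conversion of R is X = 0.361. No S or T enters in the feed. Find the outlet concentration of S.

0.603 mol·L⁻¹

Exit C_R = C_{R0}(1−X) = 5.34×0.639 = 3.412 mol·L⁻¹.
In a CSTR the entire volume is at exit conditions, so r_S = 3.09×3.412 = 10.54 and r_T = 1.99×3.412^2 = 23.17.
Fraction of consumed R going to S: r_S/(r_S+r_T) = 0.3127.
C_S = 0.3127·C_{R0}·X = 0.3127×5.34×0.361 = 0.603 mol·L⁻¹.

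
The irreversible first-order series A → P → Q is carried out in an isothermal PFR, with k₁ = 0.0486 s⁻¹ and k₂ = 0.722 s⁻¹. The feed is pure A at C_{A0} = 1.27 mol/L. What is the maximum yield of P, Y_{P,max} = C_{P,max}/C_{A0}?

0.0554

At the optimum, C_{P,max}/C_{A0} = (k₁/k₂)^[k₂/(k₂−k₁)].
= (0.0486/0.722)^(0.722/(0.722−0.0486)) = (0.06731)^(1.072) = 0.05540.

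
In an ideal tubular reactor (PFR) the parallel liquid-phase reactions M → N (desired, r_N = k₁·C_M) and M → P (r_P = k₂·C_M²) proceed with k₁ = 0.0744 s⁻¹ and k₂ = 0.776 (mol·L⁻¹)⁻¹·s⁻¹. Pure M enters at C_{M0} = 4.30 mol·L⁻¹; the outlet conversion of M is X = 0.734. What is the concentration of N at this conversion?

C_M = C_{M0}(1−X) = 1.144 mol·L⁻¹.
Along a PFR/batch, dC_N/dC_M = −r_N/(r_N+r_P) = −k₁/(k₁+k₂·C_M).
Integrating from C_{M0} to C_M: C_N = (0.0744/0.776)·ln[(0.0744+0.776·4.30)/(0.0744+0.776·1.14)] = 0.09588·ln(3.411/0.9620) = 0.1214 mol·L⁻¹.

0.121 mol·L⁻¹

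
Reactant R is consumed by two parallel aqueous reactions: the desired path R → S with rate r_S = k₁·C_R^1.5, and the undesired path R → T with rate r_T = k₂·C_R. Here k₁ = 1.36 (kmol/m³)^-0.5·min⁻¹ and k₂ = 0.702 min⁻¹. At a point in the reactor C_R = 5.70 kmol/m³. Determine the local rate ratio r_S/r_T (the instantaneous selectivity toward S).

S_{S/T} = r_S/r_T = (k₁·C_R^1.5)/(k₂·C_R) = (k₁/k₂)·C_R^0.5.
= (1.36×5.700^1.5) / (0.702×5.700) = 18.51/4.001 = 4.63.

4.63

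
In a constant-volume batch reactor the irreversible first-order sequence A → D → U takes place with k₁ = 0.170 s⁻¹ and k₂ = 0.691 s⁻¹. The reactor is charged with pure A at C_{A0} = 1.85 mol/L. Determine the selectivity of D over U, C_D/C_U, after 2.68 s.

Solving the coupled first-order balances gives C_D(t) = [k₁/(k₂−k₁)]·C_{A0}·(e^(−k₁t) − e^(−k₂t)).
e^(−k₁t) = e^(−0.170×2.68) = e^(−0.4556) = 0.6341; e^(−k₂t) = e^(−1.852) = 0.1569.
C_D = 0.170×1.85/(0.691−0.170) × (0.6341−0.1569) = 0.6036×0.4771 = 0.2880 mol/L.
C_A = C_{A0}e^(−k₁t) = 1.173 mol/L, so C_U = C_{A0}−C_A−C_D = 0.3890 mol/L; C_D/C_U = 0.740.

0.740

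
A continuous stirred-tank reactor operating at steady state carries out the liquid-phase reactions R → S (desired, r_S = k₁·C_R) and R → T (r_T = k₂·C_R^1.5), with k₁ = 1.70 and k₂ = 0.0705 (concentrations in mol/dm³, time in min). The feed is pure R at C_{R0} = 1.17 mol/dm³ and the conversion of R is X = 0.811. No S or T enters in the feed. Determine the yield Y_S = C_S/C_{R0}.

0.795

Exit C_R = C_{R0}(1−X) = 1.17×0.189 = 0.2211 mol/dm³.
In a CSTR the entire volume is at exit conditions, so r_S = 1.70×0.2211 = 0.3759 and r_T = 0.0705×0.2211^1.5 = 0.007331.
Fraction of consumed R going to S: r_S/(r_S+r_T) = 0.9809.
C_S = 0.9809·C_{R0}·X = 0.9809×1.17×0.811 = 0.931 mol/dm³; Y_S = C_S/C_{R0} = 0.795.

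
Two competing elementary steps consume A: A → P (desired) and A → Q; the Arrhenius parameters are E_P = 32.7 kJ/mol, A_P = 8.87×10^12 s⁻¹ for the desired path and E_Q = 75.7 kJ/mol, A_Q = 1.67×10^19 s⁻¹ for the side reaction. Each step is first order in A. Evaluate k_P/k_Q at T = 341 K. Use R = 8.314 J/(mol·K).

k_P/k_Q = (A_P/A_Q)·exp[−(E_P−E_Q)/(RT)] = (A_P/A_Q)·exp[(E_Q−E_P)/(RT)].
(E_Q−E_P)/(RT) = (75.7−32.7)×10³/(8.314×341) = 43000/2835 = 15.17.
k_P/k_Q = (8.87×10^12/1.67×10^19)·exp(15.17) = 5.311×10^-7 × 3.864×10^6 = 2.05.
Since E_P < E_Q, lowering the temperature improves selectivity toward P.

2.05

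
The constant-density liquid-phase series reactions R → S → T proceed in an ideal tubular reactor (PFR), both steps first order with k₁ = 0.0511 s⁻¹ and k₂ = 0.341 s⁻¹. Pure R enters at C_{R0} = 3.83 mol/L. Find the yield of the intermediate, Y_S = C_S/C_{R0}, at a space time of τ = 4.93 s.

For first-order series with pure R initially, C_S(τ) = k₁C_{R0}/(k₂−k₁)·(e^(−k₁τ) − e^(−k₂τ)).
e^(−k₁τ) = e^(−0.0511×4.93) = e^(−0.2519) = 0.7773; e^(−k₂τ) = e^(−1.681) = 0.1862.
C_S = 0.0511×3.83/(0.341−0.0511) × (0.7773−0.1862) = 0.6751×0.5911 = 0.3991 mol/L.
Y_S = C_S/C_{R0} = 0.3991/3.83 = 0.104.

0.104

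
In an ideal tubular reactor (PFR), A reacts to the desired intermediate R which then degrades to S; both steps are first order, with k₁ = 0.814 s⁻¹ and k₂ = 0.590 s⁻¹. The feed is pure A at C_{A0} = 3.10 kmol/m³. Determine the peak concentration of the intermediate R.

At the optimum, C_{R,max}/C_{A0} = (k₁/k₂)^[k₂/(k₂−k₁)].
= (0.814/0.590)^(0.590/(0.590−0.814)) = (1.380)^(-2.634) = 0.4284.
C_{R,max} = 0.4284×3.10 = 1.33 kmol/m³.

1.33 kmol/m³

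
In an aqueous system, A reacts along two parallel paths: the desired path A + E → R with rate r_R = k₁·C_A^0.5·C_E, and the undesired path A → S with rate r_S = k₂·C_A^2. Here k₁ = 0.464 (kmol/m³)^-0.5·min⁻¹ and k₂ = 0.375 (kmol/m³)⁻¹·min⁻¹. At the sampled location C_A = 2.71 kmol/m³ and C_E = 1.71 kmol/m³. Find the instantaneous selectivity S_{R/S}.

0.474

S_{R/S} = r_R/r_S = (k₁·C_A^0.5·C_E)/(k₂·C_A^2) = (k₁/k₂)·C_A^-1.5·C_E.
= (0.464×2.710^0.5×1.710) / (0.375×2.710^2) = 1.306/2.754 = 0.474.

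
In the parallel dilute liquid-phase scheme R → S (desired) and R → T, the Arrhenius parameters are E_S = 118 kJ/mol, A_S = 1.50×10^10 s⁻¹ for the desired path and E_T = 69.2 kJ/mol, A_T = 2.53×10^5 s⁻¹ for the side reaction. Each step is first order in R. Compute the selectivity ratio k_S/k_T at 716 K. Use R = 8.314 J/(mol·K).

16.3

With equal orders, S_{S/T} = k_S/k_T = (A_S/A_T)·exp[(E_T−E_S)/(RT)].
(E_T−E_S)/(RT) = (69.2−118)×10³/(8.314×716) = -48800/5953 = -8.198.
k_S/k_T = (1.50×10^10/2.53×10^5)·exp(-8.198) = 59289 × 2.753×10^-4 = 16.3.
Since E_S > E_T, raising the temperature improves selectivity toward S.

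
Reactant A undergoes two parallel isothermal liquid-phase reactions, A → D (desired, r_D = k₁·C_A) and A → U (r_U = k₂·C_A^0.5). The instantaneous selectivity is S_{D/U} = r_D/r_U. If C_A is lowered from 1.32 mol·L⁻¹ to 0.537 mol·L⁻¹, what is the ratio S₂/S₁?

S_{D/U} = (k₁/k₂)·C_A^0.5, so S₂/S₁ = (C_{A,2}/C_{A,1})^0.5.
= (0.537/1.32)^0.5 = (0.4068)^0.5 = 0.638.

0.638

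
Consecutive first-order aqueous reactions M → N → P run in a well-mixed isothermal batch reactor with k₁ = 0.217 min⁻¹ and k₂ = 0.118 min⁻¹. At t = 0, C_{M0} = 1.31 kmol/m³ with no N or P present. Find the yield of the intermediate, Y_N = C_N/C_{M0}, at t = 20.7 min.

The intermediate concentration in a first-order A→B→C sequence is C_N = k₁C_{M0}(e^(−k₁t) − e^(−k₂t))/(k₂−k₁).
e^(−k₁t) = e^(−0.217×20.7) = e^(−4.492) = 0.01120; e^(−k₂t) = e^(−2.443) = 0.08693.
C_N = 0.217×1.31/(0.118−0.217) × (0.01120−0.08693) = (-2.871)×(-0.07574) = 0.2175 kmol/m³.
Y_N = C_N/C_{M0} = 0.2175/1.31 = 0.166.

0.166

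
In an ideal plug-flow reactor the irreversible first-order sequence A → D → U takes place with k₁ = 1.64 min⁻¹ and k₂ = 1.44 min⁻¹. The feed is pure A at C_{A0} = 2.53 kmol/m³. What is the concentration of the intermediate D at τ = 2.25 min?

0.294 kmol/m³

The intermediate concentration in a first-order A→B→C sequence is C_D = k₁C_{A0}(e^(−k₁τ) − e^(−k₂τ))/(k₂−k₁).
e^(−k₁τ) = e^(−1.64×2.25) = e^(−3.690) = 0.02497; e^(−k₂τ) = e^(−3.240) = 0.03916.
C_D = 1.64×2.53/(1.44−1.64) × (0.02497−0.03916) = (-20.75)×(-0.01419) = 0.2944 kmol/m³.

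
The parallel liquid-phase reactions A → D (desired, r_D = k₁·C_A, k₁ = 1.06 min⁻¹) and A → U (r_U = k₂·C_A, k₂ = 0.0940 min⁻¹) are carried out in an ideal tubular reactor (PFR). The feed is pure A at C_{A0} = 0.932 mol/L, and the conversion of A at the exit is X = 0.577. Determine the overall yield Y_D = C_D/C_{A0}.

C_A = C_{A0}(1−X) = 0.3942 mol/L.
Both paths are first order in A, so the instantaneous fraction to D is constant: dC_D/d(−C_A) = k₁/(k₁+k₂) = 0.9185.
C_D = 0.9185·(C_{A0}−C_A) = 0.9185×0.5378 = 0.494 mol/L.
Y_D = C_D/C_{A0} = 0.4940/0.932 = 0.530.

0.530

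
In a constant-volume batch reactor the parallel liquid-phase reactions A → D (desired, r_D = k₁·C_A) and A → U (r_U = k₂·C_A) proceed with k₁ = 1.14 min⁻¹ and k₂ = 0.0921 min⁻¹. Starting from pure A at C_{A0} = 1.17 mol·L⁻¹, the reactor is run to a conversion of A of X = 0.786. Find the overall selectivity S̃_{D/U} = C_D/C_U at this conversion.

C_A = C_{A0}(1−X) = 0.2504 mol·L⁻¹.
Both paths are first order in A, so the instantaneous fraction to D is constant: dC_D/d(−C_A) = k₁/(k₁+k₂) = 0.9252.
C_D = 0.9252·(C_{A0}−C_A) = 0.9252×0.9196 = 0.851 mol·L⁻¹.
C_U = (C_{A0}−C_A)−C_D = 0.06874 mol·L⁻¹; S̃_{D/U} = 0.8509/0.06874 = 12.4.

12.4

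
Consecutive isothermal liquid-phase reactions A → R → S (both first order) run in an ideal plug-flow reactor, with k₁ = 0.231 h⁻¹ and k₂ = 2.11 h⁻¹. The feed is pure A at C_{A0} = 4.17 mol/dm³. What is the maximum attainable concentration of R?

Evaluating C_R at τ_opt = ln(k₂/k₁)/(k₂−k₁) gives C_{R,max}/C_{A0} = (k₁/k₂)^[k₂/(k₂−k₁)].
= (0.231/2.11)^(2.11/(2.11−0.231)) = (0.1095)^(1.123) = 0.08341.
C_{R,max} = 0.08341×4.17 = 0.348 mol/dm³.

0.348 mol/dm³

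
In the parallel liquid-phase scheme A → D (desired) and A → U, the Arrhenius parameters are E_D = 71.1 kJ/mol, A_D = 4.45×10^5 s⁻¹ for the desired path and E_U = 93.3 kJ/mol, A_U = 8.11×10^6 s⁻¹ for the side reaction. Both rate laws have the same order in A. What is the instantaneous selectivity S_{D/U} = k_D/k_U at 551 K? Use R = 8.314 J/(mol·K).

Since both paths have the same order in A, the concentration cancels and S_{D/U} = k_D/k_U = (A_D/A_U)·exp[(E_U−E_D)/(RT)].
(E_U−E_D)/(RT) = (93.3−71.1)×10³/(8.314×551) = 22200/4581 = 4.846.
k_D/k_U = (4.45×10^5/8.11×10^6)·exp(4.846) = 0.05487 × 127.2 = 6.98.

6.98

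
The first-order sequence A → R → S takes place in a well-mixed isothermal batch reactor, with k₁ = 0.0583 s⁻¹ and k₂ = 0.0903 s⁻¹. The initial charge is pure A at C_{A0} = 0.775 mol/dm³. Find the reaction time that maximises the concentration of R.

Setting dC_R/dt = 0 gives t_opt = ln(k₂/k₁)/(k₂−k₁).
= ln(0.0903/0.0583)/(0.0903−0.0583) = ln(1.549)/0.03200 = 0.4375/0.03200 = 13.7 s.

13.7 s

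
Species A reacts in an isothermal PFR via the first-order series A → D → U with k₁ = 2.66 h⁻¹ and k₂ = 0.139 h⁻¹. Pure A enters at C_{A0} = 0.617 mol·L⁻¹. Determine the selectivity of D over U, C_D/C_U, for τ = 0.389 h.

Solving the coupled first-order balances gives C_D(τ) = [k₁/(k₂−k₁)]·C_{A0}·(e^(−k₁τ) − e^(−k₂τ)).
e^(−k₁τ) = e^(−2.66×0.389) = e^(−1.035) = 0.3553; e^(−k₂τ) = e^(−0.05407) = 0.9474.
C_D = 2.66×0.617/(0.139−2.66) × (0.3553−0.9474) = (-0.6510)×(-0.5920) = 0.3854 mol·L⁻¹.
C_A = C_{A0}e^(−k₁τ) = 0.2192 mol·L⁻¹, so C_U = C_{A0}−C_A−C_D = 0.01233 mol·L⁻¹; C_D/C_U = 31.2.

31.2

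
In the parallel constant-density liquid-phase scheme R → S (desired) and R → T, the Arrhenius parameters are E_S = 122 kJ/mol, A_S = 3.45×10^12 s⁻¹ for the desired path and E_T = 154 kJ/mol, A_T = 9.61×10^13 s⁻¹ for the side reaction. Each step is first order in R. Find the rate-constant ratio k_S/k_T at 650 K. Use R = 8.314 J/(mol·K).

With equal orders, S_{S/T} = k_S/k_T = (A_S/A_T)·exp[(E_T−E_S)/(RT)].
(E_T−E_S)/(RT) = (154−122)×10³/(8.314×650) = 32000/5404 = 5.921.
k_S/k_T = (3.45×10^12/9.61×10^13)·exp(5.921) = 0.03590 × 372.9 = 13.4.

13.4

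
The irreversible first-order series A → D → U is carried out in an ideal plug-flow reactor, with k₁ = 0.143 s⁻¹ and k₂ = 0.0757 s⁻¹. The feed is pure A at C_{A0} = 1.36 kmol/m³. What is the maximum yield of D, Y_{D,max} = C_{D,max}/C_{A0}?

Evaluating C_D at τ_opt = ln(k₂/k₁)/(k₂−k₁) gives C_{D,max}/C_{A0} = (k₁/k₂)^[k₂/(k₂−k₁)].
= (0.143/0.0757)^(0.0757/(0.0757−0.143)) = (1.889)^(-1.125) = 0.4890.

0.489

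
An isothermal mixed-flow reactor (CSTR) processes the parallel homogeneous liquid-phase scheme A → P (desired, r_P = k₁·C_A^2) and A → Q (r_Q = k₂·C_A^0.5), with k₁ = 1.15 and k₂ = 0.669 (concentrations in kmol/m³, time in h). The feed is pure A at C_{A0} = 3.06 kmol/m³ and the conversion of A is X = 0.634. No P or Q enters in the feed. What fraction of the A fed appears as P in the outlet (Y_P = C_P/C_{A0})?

0.425

Exit C_A = C_{A0}(1−X) = 3.06×0.366 = 1.120 kmol/m³.
Rates in a CSTR are evaluated at the outlet concentration: r_P = 1.15×1.120^2 = 1.442, r_Q = 0.669×1.120^0.5 = 0.7080.
Fraction of consumed A going to P: r_P/(r_P+r_Q) = 0.6708.
C_P = 0.6708·C_{A0}·X = 0.6708×3.06×0.634 = 1.30 kmol/m³; Y_P = C_P/C_{A0} = 0.425.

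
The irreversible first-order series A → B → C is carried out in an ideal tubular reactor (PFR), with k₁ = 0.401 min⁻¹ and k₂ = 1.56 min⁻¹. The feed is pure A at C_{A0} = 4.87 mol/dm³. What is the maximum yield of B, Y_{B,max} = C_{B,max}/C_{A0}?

Evaluating C_B at τ_opt = ln(k₂/k₁)/(k₂−k₁) gives C_{B,max}/C_{A0} = (k₁/k₂)^[k₂/(k₂−k₁)].
= (0.401/1.56)^(1.56/(1.56−0.401)) = (0.2571)^(1.346) = 0.1607.

0.161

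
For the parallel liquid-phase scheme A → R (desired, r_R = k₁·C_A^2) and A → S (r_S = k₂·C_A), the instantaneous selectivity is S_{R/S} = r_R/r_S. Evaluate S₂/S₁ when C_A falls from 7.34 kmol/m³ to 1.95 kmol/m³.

S_{R/S} = (k₁/k₂)·C_A, so S₂/S₁ = (C_{A,2}/C_{A,1}).
= 1.95/7.34 = 0.266.
Selectivity toward R falls as C_A falls — high-concentration operation is favoured.

0.266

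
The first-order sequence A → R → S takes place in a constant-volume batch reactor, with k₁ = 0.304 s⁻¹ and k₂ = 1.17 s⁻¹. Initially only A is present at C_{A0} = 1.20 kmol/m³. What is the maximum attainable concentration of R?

Evaluating C_R at t_opt = ln(k₂/k₁)/(k₂−k₁) gives C_{R,max}/C_{A0} = (k₁/k₂)^[k₂/(k₂−k₁)].
= (0.304/1.17)^(1.17/(1.17−0.304)) = (0.2598)^(1.351) = 0.1619.
C_{R,max} = 0.1619×1.20 = 0.194 kmol/m³.

0.194 kmol/m³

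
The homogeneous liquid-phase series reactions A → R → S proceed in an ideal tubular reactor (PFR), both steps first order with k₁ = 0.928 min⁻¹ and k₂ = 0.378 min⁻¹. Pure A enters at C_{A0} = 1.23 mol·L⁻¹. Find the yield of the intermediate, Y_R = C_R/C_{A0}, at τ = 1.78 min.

0.537

The intermediate concentration in a first-order A→B→C sequence is C_R = k₁C_{A0}(e^(−k₁τ) − e^(−k₂τ))/(k₂−k₁).
e^(−k₁τ) = e^(−0.928×1.78) = e^(−1.652) = 0.1917; e^(−k₂τ) = e^(−0.6728) = 0.5103.
C_R = 0.928×1.23/(0.378−0.928) × (0.1917−0.5103) = (-2.075)×(-0.3186) = 0.6611 mol·L⁻¹.
Y_R = C_R/C_{A0} = 0.6611/1.23 = 0.537.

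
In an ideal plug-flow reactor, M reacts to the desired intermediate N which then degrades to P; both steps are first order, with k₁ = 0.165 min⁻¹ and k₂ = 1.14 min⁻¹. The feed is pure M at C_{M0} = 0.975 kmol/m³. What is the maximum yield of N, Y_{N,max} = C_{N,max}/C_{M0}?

At the optimum, C_{N,max}/C_{M0} = (k₁/k₂)^[k₂/(k₂−k₁)].
= (0.165/1.14)^(1.14/(1.14−0.165)) = (0.1447)^(1.169) = 0.1044.

0.104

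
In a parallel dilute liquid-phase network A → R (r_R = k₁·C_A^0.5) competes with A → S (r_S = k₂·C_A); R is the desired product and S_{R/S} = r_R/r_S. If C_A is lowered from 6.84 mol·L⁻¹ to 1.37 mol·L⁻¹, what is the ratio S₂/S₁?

2.23

S_{R/S} = (k₁/k₂)·C_A^-0.5, so S₂/S₁ = (C_{A,2}/C_{A,1})^-0.5.
= (1.37/6.84)^(-0.5) = (0.2003)^(-0.5) = 2.23.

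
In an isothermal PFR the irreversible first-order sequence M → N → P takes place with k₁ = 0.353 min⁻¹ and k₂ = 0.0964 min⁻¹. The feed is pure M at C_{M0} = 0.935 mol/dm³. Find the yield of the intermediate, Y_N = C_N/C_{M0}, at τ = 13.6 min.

0.359

For first-order series with pure M initially, C_N(τ) = k₁C_{M0}/(k₂−k₁)·(e^(−k₁τ) − e^(−k₂τ)).
e^(−k₁τ) = e^(−0.353×13.6) = e^(−4.801) = 0.008223; e^(−k₂τ) = e^(−1.311) = 0.2695.
C_N = 0.353×0.935/(0.0964−0.353) × (0.008223−0.2695) = (-1.286)×(-0.2613) = 0.3361 mol/dm³.
Y_N = C_N/C_{M0} = 0.3361/0.935 = 0.359.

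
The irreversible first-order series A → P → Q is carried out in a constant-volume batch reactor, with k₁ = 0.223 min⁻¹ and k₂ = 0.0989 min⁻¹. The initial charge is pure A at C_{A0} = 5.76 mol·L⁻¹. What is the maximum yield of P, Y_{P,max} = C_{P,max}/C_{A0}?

Evaluating C_P at t_opt = ln(k₂/k₁)/(k₂−k₁) gives C_{P,max}/C_{A0} = (k₁/k₂)^[k₂/(k₂−k₁)].
= (0.223/0.0989)^(0.0989/(0.0989−0.223)) = (2.255)^(-0.7969) = 0.5231.

0.523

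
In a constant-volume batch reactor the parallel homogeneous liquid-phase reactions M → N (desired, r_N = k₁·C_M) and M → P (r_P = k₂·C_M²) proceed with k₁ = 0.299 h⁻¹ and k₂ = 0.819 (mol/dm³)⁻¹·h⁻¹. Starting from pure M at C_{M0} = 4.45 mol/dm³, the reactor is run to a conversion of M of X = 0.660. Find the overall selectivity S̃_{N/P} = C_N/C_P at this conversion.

C_M = C_{M0}(1−X) = 1.513 mol/dm³.
Along a PFR/batch, dC_N/dC_M = −r_N/(r_N+r_P) = −k₁/(k₁+k₂·C_M).
Integrating from C_{M0} to C_M: C_N = (0.299/0.819)·ln[(0.299+0.819·4.45)/(0.299+0.819·1.51)] = 0.3651·ln(3.944/1.538) = 0.3437 mol/dm³.
C_P = (C_{M0}−C_M)−C_N = 2.593 mol/dm³; S̃_{N/P} = 0.3437/2.593 = 0.133.

0.133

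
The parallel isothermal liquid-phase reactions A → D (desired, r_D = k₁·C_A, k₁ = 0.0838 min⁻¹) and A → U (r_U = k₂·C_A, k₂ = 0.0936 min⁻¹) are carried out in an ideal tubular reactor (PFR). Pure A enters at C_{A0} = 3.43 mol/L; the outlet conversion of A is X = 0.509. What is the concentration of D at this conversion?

C_A = C_{A0}(1−X) = 1.684 mol/L.
Both paths are first order in A, so the instantaneous fraction to D is constant: dC_D/d(−C_A) = k₁/(k₁+k₂) = 0.4724.
C_D = 0.4724·(C_{A0}−C_A) = 0.4724×1.746 = 0.825 mol/L.

0.825 mol/L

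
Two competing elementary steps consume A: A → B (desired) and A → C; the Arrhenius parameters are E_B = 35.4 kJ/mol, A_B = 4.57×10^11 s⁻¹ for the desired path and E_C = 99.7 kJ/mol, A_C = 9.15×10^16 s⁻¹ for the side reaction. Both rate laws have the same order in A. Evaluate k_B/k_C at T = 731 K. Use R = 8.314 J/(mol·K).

With equal orders, S_{B/C} = k_B/k_C = (A_B/A_C)·exp[(E_C−E_B)/(RT)].
(E_C−E_B)/(RT) = (99.7−35.4)×10³/(8.314×731) = 64300/6078 = 10.58.
k_B/k_C = (4.57×10^11/9.15×10^16)·exp(10.58) = 4.995×10^-6 × 39338 = 0.196.

0.196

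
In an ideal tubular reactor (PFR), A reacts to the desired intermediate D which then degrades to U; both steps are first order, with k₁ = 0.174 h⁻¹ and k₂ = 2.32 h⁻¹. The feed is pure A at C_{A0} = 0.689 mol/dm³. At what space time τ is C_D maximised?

1.21 h

Setting dC_D/dτ = 0 gives τ_opt = ln(k₂/k₁)/(k₂−k₁).
= ln(2.32/0.174)/(2.32−0.174) = ln(13.33)/2.146 = 2.590/2.146 = 1.21 h.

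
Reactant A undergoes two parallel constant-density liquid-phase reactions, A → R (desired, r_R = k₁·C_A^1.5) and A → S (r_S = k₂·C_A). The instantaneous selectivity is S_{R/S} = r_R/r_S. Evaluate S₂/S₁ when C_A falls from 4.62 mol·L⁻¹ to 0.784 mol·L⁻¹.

S_{R/S} = (k₁/k₂)·C_A^0.5, so S₂/S₁ = (C_{A,2}/C_{A,1})^0.5.
= (0.784/4.62)^0.5 = (0.1697)^0.5 = 0.412.

0.412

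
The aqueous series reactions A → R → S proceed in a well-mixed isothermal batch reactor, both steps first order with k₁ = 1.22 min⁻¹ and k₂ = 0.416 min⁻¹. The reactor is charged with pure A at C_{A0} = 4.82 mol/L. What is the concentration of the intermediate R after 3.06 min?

1.87 mol/L

Solving the coupled first-order balances gives C_R(t) = [k₁/(k₂−k₁)]·C_{A0}·(e^(−k₁t) − e^(−k₂t)).
e^(−k₁t) = e^(−1.22×3.06) = e^(−3.733) = 0.02392; e^(−k₂t) = e^(−1.273) = 0.2800.
C_R = 1.22×4.82/(0.416−1.22) × (0.02392−0.2800) = (-7.314)×(-0.2561) = 1.873 mol/L.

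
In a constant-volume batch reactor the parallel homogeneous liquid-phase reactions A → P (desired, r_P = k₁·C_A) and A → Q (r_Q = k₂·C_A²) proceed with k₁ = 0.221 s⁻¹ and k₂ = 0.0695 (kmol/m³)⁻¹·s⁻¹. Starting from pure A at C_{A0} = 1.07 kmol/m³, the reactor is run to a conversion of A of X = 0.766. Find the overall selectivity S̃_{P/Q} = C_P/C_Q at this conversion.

4.93

C_A = C_{A0}(1−X) = 0.2504 kmol/m³.
Along a PFR/batch, dC_P/dC_A = −r_P/(r_P+r_Q) = −k₁/(k₁+k₂·C_A).
Integrating from C_{A0} to C_A: C_P = (0.221/0.0695)·ln[(0.221+0.0695·1.07)/(0.221+0.0695·0.250)] = 3.180·ln(0.2954/0.2384) = 0.6813 kmol/m³.
C_Q = (C_{A0}−C_A)−C_P = 0.1383 kmol/m³; S̃_{P/Q} = 0.6813/0.1383 = 4.93.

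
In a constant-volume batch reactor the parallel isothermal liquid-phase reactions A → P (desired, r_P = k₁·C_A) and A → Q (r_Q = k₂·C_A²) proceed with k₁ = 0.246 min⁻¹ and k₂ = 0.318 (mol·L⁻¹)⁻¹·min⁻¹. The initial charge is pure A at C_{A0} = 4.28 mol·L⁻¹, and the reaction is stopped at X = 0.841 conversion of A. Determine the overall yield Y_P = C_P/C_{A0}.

0.225

C_A = C_{A0}(1−X) = 0.6805 mol·L⁻¹.
Along a PFR/batch, dC_P/dC_A = −r_P/(r_P+r_Q) = −k₁/(k₁+k₂·C_A).
Integrating from C_{A0} to C_A: C_P = (0.246/0.318)·ln[(0.246+0.318·4.28)/(0.246+0.318·0.681)] = 0.7736·ln(1.607/0.4624) = 0.9637 mol·L⁻¹.
Y_P = C_P/C_{A0} = 0.9637/4.28 = 0.225.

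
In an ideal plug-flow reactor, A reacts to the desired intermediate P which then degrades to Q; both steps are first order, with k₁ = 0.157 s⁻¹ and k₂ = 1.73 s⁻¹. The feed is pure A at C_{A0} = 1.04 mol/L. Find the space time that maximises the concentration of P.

For first-order series the maximum of C_P occurs at τ_opt = ln(k₂/k₁)/(k₂−k₁).
= ln(1.73/0.157)/(1.73−0.157) = ln(11.02)/1.573 = 2.400/1.573 = 1.53 s.

1.53 s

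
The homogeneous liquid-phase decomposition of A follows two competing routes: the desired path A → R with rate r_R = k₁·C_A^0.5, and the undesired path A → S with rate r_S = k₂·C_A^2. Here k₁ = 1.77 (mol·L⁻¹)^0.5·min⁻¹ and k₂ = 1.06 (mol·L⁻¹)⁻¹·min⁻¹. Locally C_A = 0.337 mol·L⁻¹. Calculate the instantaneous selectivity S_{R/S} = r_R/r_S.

S_{R/S} = r_R/r_S = (k₁·C_A^0.5)/(k₂·C_A^2) = (k₁/k₂)·C_A^-1.5.
= (1.77×0.3370^0.5) / (1.06×0.3370^2) = 1.028/0.1204 = 8.54.

8.54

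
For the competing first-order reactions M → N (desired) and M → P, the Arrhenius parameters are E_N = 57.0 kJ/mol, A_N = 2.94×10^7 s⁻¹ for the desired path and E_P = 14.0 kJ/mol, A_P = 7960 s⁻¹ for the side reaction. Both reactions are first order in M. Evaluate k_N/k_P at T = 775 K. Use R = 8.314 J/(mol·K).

4.67

With equal orders, S_{N/P} = k_N/k_P = (A_N/A_P)·exp[(E_P−E_N)/(RT)].
(E_P−E_N)/(RT) = (14.0−57.0)×10³/(8.314×775) = -43000/6443 = -6.674.
k_N/k_P = (2.94×10^7/7960)·exp(-6.674) = 3693 × 0.001264 = 4.67.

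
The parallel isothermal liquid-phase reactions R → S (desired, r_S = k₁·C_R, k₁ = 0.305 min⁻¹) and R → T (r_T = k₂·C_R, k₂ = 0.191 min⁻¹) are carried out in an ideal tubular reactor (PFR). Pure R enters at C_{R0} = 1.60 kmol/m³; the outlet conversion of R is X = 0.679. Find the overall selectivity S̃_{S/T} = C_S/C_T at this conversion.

C_R = C_{R0}(1−X) = 0.5136 kmol/m³.
Both paths are first order in R, so the instantaneous fraction to S is constant: dC_S/d(−C_R) = k₁/(k₁+k₂) = 0.6149.
C_S = 0.6149·(C_{R0}−C_R) = 0.6149×1.086 = 0.668 kmol/m³.
C_T = (C_{R0}−C_R)−C_S = 0.4184 kmol/m³; S̃_{S/T} = 0.6680/0.4184 = 1.60.

1.60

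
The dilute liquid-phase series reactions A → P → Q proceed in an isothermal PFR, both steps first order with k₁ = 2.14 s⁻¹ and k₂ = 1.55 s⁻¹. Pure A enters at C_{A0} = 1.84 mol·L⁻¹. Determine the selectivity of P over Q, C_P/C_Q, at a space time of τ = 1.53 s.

For first-order series with pure A initially, C_P(τ) = k₁C_{A0}/(k₂−k₁)·(e^(−k₁τ) − e^(−k₂τ)).
e^(−k₁τ) = e^(−2.14×1.53) = e^(−3.274) = 0.03785; e^(−k₂τ) = e^(−2.372) = 0.09334.
C_P = 2.14×1.84/(1.55−2.14) × (0.03785−0.09334) = (-6.674)×(-0.05549) = 0.3704 mol·L⁻¹.
C_A = C_{A0}e^(−k₁τ) = 0.06964 mol·L⁻¹, so C_Q = C_{A0}−C_A−C_P = 1.400 mol·L⁻¹; C_P/C_Q = 0.265.

0.265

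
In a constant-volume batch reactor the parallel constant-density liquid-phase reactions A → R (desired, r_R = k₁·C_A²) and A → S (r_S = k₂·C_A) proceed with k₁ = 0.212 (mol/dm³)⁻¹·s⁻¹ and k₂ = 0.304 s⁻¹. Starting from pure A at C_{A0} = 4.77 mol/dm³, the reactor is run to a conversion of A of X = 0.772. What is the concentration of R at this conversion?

C_A = C_{A0}(1−X) = 1.088 mol/dm³.
Along a PFR/batch, dC_S/dC_A = −r_S/(r_R+r_S) = −k₂/(k₂+k₁·C_A).
Integrating from C_{A0} to C_A: C_S = (0.304/0.212)·ln[(0.304+0.212·4.77)/(0.304+0.212·1.09)] = 1.434·ln(1.315/0.5346) = 1.291 mol/dm³.
Then C_R = (C_{A0}−C_A) − C_S = 3.682 − 1.291 = 2.391 mol/dm³.

2.39 mol/dm³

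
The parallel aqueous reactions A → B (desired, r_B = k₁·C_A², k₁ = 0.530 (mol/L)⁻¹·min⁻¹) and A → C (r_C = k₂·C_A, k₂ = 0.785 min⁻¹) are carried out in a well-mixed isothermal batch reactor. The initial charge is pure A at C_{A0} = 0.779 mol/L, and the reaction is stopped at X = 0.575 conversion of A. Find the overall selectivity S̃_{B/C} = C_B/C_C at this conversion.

0.369

C_A = C_{A0}(1−X) = 0.3311 mol/L.
Along a PFR/batch, dC_C/dC_A = −r_C/(r_B+r_C) = −k₂/(k₂+k₁·C_A).
Integrating from C_{A0} to C_A: C_C = (0.785/0.530)·ln[(0.785+0.530·0.779)/(0.785+0.530·0.331)] = 1.481·ln(1.198/0.9605) = 0.3271 mol/L.
Then C_B = (C_{A0}−C_A) − C_C = 0.4479 − 0.3271 = 0.1208 mol/L.
S̃_{B/C} = C_B/C_C = 0.1208/0.3271 = 0.369.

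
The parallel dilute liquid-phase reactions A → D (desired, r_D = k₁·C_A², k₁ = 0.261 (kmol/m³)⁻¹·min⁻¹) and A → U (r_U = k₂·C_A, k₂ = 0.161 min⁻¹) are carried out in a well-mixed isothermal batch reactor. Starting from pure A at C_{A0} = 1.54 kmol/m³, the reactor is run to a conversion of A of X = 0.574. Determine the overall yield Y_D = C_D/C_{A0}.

0.363

C_A = C_{A0}(1−X) = 0.6560 kmol/m³.
Along a PFR/batch, dC_U/dC_A = −r_U/(r_D+r_U) = −k₂/(k₂+k₁·C_A).
Integrating from C_{A0} to C_A: C_U = (0.161/0.261)·ln[(0.161+0.261·1.54)/(0.161+0.261·0.656)] = 0.6169·ln(0.5629/0.3322) = 0.3253 kmol/m³.
Then C_D = (C_{A0}−C_A) − C_U = 0.8840 − 0.3253 = 0.5587 kmol/m³.
Y_D = C_D/C_{A0} = 0.5587/1.54 = 0.363.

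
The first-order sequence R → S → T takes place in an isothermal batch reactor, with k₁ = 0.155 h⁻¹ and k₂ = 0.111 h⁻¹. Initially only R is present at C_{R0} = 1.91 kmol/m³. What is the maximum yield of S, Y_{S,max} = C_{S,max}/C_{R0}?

0.431

Evaluating C_S at t_opt = ln(k₂/k₁)/(k₂−k₁) gives C_{S,max}/C_{R0} = (k₁/k₂)^[k₂/(k₂−k₁)].
= (0.155/0.111)^(0.111/(0.111−0.155)) = (1.396)^(-2.523) = 0.4307.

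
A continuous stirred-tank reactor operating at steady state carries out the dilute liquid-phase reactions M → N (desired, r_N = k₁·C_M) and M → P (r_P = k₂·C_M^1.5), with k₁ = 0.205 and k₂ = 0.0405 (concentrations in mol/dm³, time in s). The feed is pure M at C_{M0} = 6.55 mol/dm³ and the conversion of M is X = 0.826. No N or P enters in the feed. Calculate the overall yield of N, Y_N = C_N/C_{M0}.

Exit C_M = C_{M0}(1−X) = 6.55×0.174 = 1.140 mol/dm³.
Rates in a CSTR are evaluated at the outlet concentration: r_N = 0.205×1.140 = 0.2336, r_P = 0.0405×1.140^1.5 = 0.04928.
Fraction of consumed M going to N: r_N/(r_N+r_P) = 0.8258.
C_N = 0.8258·C_{M0}·X = 0.8258×6.55×0.826 = 4.47 mol/dm³; Y_N = C_N/C_{M0} = 0.682.

0.682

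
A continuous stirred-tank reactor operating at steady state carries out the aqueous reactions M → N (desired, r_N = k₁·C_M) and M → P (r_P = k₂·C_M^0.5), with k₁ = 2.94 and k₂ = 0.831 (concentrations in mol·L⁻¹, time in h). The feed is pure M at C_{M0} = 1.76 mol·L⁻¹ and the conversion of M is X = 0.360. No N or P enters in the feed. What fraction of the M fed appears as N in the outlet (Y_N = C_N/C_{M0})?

Exit C_M = C_{M0}(1−X) = 1.76×0.640 = 1.126 mol·L⁻¹.
In a CSTR the entire volume is at exit conditions, so r_N = 2.94×1.126 = 3.312 and r_P = 0.831×1.126^0.5 = 0.8820.
Fraction of consumed M going to N: r_N/(r_N+r_P) = 0.7897.
C_N = 0.7897·C_{M0}·X = 0.7897×1.76×0.360 = 0.500 mol·L⁻¹; Y_N = C_N/C_{M0} = 0.284.

0.284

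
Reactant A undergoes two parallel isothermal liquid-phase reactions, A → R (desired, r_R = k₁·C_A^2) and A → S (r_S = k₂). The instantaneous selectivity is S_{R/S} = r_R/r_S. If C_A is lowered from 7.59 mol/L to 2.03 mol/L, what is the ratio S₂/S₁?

0.0715

S_{R/S} = (k₁/k₂)·C_A^2, so S₂/S₁ = (C_{A,2}/C_{A,1})^2.
= (2.03/7.59)^2 = (0.2675)^2 = 0.0715.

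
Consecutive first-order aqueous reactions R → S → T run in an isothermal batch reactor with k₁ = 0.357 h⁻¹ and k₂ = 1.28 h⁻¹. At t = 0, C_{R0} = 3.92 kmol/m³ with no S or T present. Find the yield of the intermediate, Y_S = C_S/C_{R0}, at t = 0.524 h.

0.123

For first-order series with pure R initially, C_S(t) = k₁C_{R0}/(k₂−k₁)·(e^(−k₁t) − e^(−k₂t)).
e^(−k₁t) = e^(−0.357×0.524) = e^(−0.1871) = 0.8294; e^(−k₂t) = e^(−0.6707) = 0.5113.
C_S = 0.357×3.92/(1.28−0.357) × (0.8294−0.5113) = 1.516×0.3180 = 0.4822 kmol/m³.
Y_S = C_S/C_{R0} = 0.4822/3.92 = 0.123.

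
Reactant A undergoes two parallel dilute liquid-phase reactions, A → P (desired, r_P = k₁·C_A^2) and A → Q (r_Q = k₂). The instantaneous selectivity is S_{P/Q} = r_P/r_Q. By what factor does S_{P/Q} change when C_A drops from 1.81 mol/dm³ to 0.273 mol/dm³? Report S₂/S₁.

0.0227

S_{P/Q} = (k₁/k₂)·C_A^2, so S₂/S₁ = (C_{A,2}/C_{A,1})^2.
= (0.273/1.81)^2 = (0.1508)^2 = 0.0227.
Selectivity toward P falls as C_A falls — high-concentration operation is favoured.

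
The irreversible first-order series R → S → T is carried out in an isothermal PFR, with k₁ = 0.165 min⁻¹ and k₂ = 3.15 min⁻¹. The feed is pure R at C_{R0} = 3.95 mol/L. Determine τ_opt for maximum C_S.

The intermediate peaks when r₁ = r₂, i.e. k₁e^(−k₁τ) = k₂e^(−k₂τ), giving τ_opt = ln(k₂/k₁)/(k₂−k₁).
= ln(3.15/0.165)/(3.15−0.165) = ln(19.09)/2.985 = 2.949/2.985 = 0.988 min.

0.988 min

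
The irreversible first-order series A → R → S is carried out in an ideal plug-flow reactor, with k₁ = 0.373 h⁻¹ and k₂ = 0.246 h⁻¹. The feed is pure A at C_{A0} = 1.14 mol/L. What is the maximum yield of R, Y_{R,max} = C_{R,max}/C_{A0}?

Evaluating C_R at τ_opt = ln(k₂/k₁)/(k₂−k₁) gives C_{R,max}/C_{A0} = (k₁/k₂)^[k₂/(k₂−k₁)].
= (0.373/0.246)^(0.246/(0.246−0.373)) = (1.516)^(-1.937) = 0.4465.

0.447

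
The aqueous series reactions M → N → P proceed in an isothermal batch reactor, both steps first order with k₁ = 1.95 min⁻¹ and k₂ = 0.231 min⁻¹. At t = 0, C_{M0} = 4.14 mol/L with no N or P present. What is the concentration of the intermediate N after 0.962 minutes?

3.04 mol/L

Solving the coupled first-order balances gives C_N(t) = [k₁/(k₂−k₁)]·C_{M0}·(e^(−k₁t) − e^(−k₂t)).
e^(−k₁t) = e^(−1.95×0.962) = e^(−1.876) = 0.1532; e^(−k₂t) = e^(−0.2222) = 0.8007.
C_N = 1.95×4.14/(0.231−1.95) × (0.1532−0.8007) = (-4.696)×(-0.6475) = 3.041 mol/L.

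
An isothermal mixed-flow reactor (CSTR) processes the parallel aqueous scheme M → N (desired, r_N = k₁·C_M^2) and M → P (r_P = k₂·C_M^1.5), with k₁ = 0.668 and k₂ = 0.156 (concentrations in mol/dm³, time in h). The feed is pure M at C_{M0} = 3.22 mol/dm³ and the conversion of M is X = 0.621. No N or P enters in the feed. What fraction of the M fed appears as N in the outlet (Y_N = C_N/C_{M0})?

Exit C_M = C_{M0}(1−X) = 3.22×0.379 = 1.220 mol/dm³.
In a CSTR the entire volume is at exit conditions, so r_N = 0.668×1.220^2 = 0.9949 and r_P = 0.156×1.220^1.5 = 0.2103.
Fraction of consumed M going to N: r_N/(r_N+r_P) = 0.8255.
C_N = 0.8255·C_{M0}·X = 0.8255×3.22×0.621 = 1.65 mol/dm³; Y_N = C_N/C_{M0} = 0.513.

0.513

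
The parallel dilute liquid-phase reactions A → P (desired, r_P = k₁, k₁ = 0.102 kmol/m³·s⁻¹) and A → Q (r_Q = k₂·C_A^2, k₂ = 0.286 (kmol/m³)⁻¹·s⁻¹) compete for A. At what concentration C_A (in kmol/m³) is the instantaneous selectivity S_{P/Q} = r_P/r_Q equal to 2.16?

0.406 kmol/m³

S_{P/Q} = (k₁/k₂)·C_A^-2 ⇒ C_A = (S·k₂/k₁)^(-0.5).
= (2.16×0.286/0.102)^(-0.5) = (6.056)^(-0.5) = 0.406 kmol/m³.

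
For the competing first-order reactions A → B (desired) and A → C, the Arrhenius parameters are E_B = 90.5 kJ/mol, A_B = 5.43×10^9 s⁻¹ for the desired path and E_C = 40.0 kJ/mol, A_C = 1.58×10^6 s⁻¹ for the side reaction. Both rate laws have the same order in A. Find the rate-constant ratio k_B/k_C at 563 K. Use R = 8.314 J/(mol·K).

0.0709

With equal orders, S_{B/C} = k_B/k_C = (A_B/A_C)·exp[(E_C−E_B)/(RT)].
(E_C−E_B)/(RT) = (40.0−90.5)×10³/(8.314×563) = -50500/4681 = -10.79.
k_B/k_C = (5.43×10^9/1.58×10^6)·exp(-10.79) = 3437 × 2.063×10^-5 = 0.0709.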